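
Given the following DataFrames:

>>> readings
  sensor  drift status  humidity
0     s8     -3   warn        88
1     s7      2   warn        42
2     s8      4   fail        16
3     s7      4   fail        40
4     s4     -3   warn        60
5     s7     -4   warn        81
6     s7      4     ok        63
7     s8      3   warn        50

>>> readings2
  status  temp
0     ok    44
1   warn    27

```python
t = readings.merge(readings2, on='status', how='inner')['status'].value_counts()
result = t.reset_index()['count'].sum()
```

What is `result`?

merge on 'status' (how='inner') → 6 rows:
  sensor  drift status  humidity  temp
0     s8     -3   warn        88    27
1     s7      2   warn        42    27
2     s4     -3   warn        60    27
3     s7     -4   warn        81    27
4     s7      4     ok        63    44
5     s8      3   warn        50    27
value_counts of status:
status
warn    5
ok      1
Name: count, dtype: int64
reset_index():
  status  count
0   warn      5
1     ok      1
The sum of column 'count' is 6.

6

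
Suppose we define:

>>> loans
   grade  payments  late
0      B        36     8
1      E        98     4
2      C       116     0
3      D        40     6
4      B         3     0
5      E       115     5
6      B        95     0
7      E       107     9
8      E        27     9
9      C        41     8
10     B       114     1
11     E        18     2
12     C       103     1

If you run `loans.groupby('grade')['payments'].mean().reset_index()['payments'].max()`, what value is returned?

group by grade, mean of payments:
grade
B    62.000000
C    86.666667
D    40.000000
E    73.000000
Name: payments, dtype: float64
reset_index():
  grade   payments
0     B  62.000000
1     C  86.666667
2     D  40.000000
3     E  73.000000
The max of column 'payments' is 86.6666666667.

86.6666666667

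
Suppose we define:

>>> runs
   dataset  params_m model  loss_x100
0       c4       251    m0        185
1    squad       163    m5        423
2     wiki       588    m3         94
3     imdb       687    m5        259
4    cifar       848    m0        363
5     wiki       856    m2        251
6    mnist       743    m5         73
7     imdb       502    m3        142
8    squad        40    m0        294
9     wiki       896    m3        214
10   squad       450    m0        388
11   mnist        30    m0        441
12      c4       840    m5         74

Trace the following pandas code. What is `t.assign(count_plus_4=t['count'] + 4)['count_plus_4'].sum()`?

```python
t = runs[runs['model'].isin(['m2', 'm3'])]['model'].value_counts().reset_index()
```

filter rows where model in ['m2', 'm3']:
  dataset  params_m model  loss_x100
2    wiki       588    m3         94
5    wiki       856    m2        251
7    imdb       502    m3        142
9    wiki       896    m3        214
value_counts of model:
model
m3    3
m2    1
Name: count, dtype: int64
reset_index():
  model  count
0    m3      3
1    m2      1
add column count_plus_4 = t['count'] + 4:
  model  count  count_plus_4
0    m3      3             7
1    m2      1             5
Reading off the sum of column 'count_plus_4', we get 12.

12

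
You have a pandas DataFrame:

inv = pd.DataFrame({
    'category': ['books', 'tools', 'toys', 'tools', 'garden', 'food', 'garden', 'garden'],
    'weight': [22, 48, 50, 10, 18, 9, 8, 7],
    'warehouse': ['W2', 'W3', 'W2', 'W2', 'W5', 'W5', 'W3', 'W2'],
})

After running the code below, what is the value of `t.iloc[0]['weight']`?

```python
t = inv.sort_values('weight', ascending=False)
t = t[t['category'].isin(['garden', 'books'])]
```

sort by weight descending:
  category  weight warehouse
2     toys      50        W2
1    tools      48        W3
0    books      22        W2
4   garden      18        W5
3    tools      10        W2
5     food       9        W5
6   garden       8        W3
7   garden       7        W2
filter rows where category in ['garden', 'books']:
  category  weight warehouse
0    books      22        W2
4   garden      18        W5
6   garden       8        W3
7   garden       7        W2

22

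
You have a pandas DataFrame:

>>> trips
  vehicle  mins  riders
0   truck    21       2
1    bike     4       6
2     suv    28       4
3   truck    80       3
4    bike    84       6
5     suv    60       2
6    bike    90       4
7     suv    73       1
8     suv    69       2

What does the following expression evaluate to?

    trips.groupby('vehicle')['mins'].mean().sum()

group by vehicle, mean of mins:
vehicle
bike     59.333333
suv      57.500000
truck    50.500000
Name: mins, dtype: float64
sum of the resulting series → 167.333333333

167.333333333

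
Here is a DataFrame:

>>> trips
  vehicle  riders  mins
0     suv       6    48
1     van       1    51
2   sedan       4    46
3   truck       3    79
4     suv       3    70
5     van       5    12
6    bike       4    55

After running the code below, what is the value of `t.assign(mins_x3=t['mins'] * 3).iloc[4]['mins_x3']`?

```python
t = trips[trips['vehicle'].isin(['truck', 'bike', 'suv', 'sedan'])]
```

filter rows where vehicle in ['truck', 'bike', 'suv', 'sedan']:
  vehicle  riders  mins
0     suv       6    48
2   sedan       4    46
3   truck       3    79
4     suv       3    70
6    bike       4    55
add column mins_x3 = t['mins'] * 3:
  vehicle  riders  mins  mins_x3
0     suv       6    48      144
2   sedan       4    46      138
3   truck       3    79      237
4     suv       3    70      210
6    bike       4    55      165
Then the value at position 4, column 'mins_x3': 165

165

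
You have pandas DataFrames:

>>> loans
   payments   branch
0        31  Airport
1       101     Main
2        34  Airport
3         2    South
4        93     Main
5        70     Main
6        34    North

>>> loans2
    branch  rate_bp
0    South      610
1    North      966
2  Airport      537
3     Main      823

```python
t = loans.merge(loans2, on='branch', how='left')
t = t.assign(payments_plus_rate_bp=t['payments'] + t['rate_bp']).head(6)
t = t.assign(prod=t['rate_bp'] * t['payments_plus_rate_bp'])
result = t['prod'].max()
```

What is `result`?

merge on 'branch' (how='left') → 7 rows:
   payments   branch  rate_bp
0        31  Airport      537
1       101     Main      823
2        34  Airport      537
3         2    South      610
4        93     Main      823
5        70     Main      823
6        34    North      966
add column payments_plus_rate_bp = t['payments'] + t['rate_bp']:
   payments   branch  rate_bp  payments_plus_rate_bp
0        31  Airport      537                    568
1       101     Main      823                    924
2        34  Airport      537                    571
3         2    South      610                    612
4        93     Main      823                    916
5        70     Main      823                    893
6        34    North      966                   1000
take first 6 rows:
   payments   branch  rate_bp  payments_plus_rate_bp
0        31  Airport      537                    568
1       101     Main      823                    924
2        34  Airport      537                    571
3         2    South      610                    612
4        93     Main      823                    916
5        70     Main      823                    893
add column prod = t['rate_bp'] * t['payments_plus_rate_bp']:
   payments   branch  rate_bp  payments_plus_rate_bp    prod
0        31  Airport      537                    568  305016
1       101     Main      823                    924  760452
2        34  Airport      537                    571  306627
3         2    South      610                    612  373320
4        93     Main      823                    916  753868
5        70     Main      823                    893  734939

760452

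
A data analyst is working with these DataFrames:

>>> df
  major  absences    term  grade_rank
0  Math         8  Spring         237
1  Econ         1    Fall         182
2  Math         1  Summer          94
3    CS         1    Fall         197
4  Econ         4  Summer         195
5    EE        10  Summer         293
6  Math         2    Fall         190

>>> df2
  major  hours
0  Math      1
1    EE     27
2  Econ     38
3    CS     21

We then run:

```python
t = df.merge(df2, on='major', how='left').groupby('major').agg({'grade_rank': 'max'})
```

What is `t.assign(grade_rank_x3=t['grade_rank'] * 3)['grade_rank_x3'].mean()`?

691.5

merge on 'major' (how='left') → 7 rows:
  major  absences    term  grade_rank  hours
0  Math         8  Spring         237      1
1  Econ         1    Fall         182     38
2  Math         1  Summer          94      1
3    CS         1    Fall         197     21
4  Econ         4  Summer         195     38
5    EE        10  Summer         293     27
6  Math         2    Fall         190      1
group by major, max of grade_rank:
       grade_rank
major            
CS            197
EE            293
Econ          195
Math          237
add column grade_rank_x3 = t['grade_rank'] * 3:
       grade_rank  grade_rank_x3
major                           
CS            197            591
EE            293            879
Econ          195            585
Math          237            711
Finally, mean of column 'grade_rank_x3' = 691.5.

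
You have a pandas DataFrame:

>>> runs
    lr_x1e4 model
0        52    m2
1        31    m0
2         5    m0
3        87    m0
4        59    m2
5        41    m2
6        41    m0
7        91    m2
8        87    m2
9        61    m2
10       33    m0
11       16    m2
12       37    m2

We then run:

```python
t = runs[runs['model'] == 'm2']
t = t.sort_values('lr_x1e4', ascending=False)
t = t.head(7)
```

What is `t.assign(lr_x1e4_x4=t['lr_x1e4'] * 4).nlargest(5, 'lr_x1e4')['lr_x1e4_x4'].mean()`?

280.0

filter rows where model == 'm2':
    lr_x1e4 model
0        52    m2
4        59    m2
5        41    m2
7        91    m2
8        87    m2
9        61    m2
11       16    m2
12       37    m2
sort by lr_x1e4 descending:
    lr_x1e4 model
7        91    m2
8        87    m2
9        61    m2
4        59    m2
0        52    m2
5        41    m2
12       37    m2
11       16    m2
take first 7 rows:
    lr_x1e4 model
7        91    m2
8        87    m2
9        61    m2
4        59    m2
0        52    m2
5        41    m2
12       37    m2
add column lr_x1e4_x4 = t['lr_x1e4'] * 4:
    lr_x1e4 model  lr_x1e4_x4
7        91    m2         364
8        87    m2         348
9        61    m2         244
4        59    m2         236
0        52    m2         208
5        41    m2         164
12       37    m2         148
take 5 rows with largest lr_x1e4:
   lr_x1e4 model  lr_x1e4_x4
7       91    m2         364
8       87    m2         348
9       61    m2         244
4       59    m2         236
0       52    m2         208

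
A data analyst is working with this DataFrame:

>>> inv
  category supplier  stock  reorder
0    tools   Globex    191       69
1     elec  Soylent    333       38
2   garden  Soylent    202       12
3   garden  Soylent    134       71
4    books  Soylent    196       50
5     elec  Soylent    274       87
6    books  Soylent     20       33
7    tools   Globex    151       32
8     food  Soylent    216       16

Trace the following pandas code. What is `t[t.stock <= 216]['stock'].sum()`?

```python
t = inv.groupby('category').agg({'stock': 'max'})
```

805

group by category, max of stock:
          stock
category       
books       196
elec        333
food        216
garden      202
tools       191
filter rows where stock <= 216:
          stock
category       
books       196
food        216
garden      202
tools       191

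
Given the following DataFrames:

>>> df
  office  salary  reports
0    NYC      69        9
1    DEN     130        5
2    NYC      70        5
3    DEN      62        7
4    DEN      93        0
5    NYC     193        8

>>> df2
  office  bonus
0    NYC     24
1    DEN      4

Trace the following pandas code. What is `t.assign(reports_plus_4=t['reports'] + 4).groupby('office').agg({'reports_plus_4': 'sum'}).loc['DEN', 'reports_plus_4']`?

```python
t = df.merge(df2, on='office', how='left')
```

merge on 'office' (how='left') → 6 rows:
  office  salary  reports  bonus
0    NYC      69        9     24
1    DEN     130        5      4
2    NYC      70        5     24
3    DEN      62        7      4
4    DEN      93        0      4
5    NYC     193        8     24
add column reports_plus_4 = t['reports'] + 4:
  office  salary  reports  bonus  reports_plus_4
0    NYC      69        9     24              13
1    DEN     130        5      4               9
2    NYC      70        5     24               9
3    DEN      62        7      4              11
4    DEN      93        0      4               4
5    NYC     193        8     24              12
group by office, sum of reports_plus_4:
        reports_plus_4
office                
DEN                 24
NYC                 34
Finally, value at row 'DEN', column 'reports_plus_4' = 24.

24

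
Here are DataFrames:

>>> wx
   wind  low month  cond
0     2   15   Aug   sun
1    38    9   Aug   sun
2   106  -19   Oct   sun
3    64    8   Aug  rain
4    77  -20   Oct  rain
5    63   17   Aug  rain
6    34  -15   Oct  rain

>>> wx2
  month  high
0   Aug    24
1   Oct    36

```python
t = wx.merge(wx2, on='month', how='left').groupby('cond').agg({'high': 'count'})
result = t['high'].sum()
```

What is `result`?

7

merge on 'month' (how='left') → 7 rows:
   wind  low month  cond  high
0     2   15   Aug   sun    24
1    38    9   Aug   sun    24
2   106  -19   Oct   sun    36
3    64    8   Aug  rain    24
4    77  -20   Oct  rain    36
5    63   17   Aug  rain    24
6    34  -15   Oct  rain    36
group by cond, count of high:
      high
cond      
rain     4
sun      3
sum of column 'high' → 7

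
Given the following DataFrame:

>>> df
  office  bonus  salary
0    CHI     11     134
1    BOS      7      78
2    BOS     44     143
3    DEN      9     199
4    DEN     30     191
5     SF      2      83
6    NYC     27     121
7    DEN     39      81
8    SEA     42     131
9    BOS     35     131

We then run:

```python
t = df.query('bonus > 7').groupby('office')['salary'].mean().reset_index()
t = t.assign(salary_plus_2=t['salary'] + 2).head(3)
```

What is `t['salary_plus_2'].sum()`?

434.0

filter rows where bonus > 7:
  office  bonus  salary
0    CHI     11     134
2    BOS     44     143
3    DEN      9     199
4    DEN     30     191
6    NYC     27     121
7    DEN     39      81
8    SEA     42     131
9    BOS     35     131
group by office, mean of salary:
office
BOS    137.0
CHI    134.0
DEN    157.0
NYC    121.0
SEA    131.0
Name: salary, dtype: float64
reset_index():
  office  salary
0    BOS   137.0
1    CHI   134.0
2    DEN   157.0
3    NYC   121.0
4    SEA   131.0
add column salary_plus_2 = t['salary'] + 2:
  office  salary  salary_plus_2
0    BOS   137.0          139.0
1    CHI   134.0          136.0
2    DEN   157.0          159.0
3    NYC   121.0          123.0
4    SEA   131.0          133.0
take first 3 rows:
  office  salary  salary_plus_2
0    BOS   137.0          139.0
1    CHI   134.0          136.0
2    DEN   157.0          159.0
Then the sum of column 'salary_plus_2': 434.0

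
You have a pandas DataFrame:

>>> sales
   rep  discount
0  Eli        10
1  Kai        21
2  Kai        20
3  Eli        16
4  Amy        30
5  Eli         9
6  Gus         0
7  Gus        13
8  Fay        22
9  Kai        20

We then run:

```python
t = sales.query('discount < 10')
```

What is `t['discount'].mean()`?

filter rows where discount < 10:
   rep  discount
5  Eli         9
6  Gus         0
So mean() = 4.5.

4.5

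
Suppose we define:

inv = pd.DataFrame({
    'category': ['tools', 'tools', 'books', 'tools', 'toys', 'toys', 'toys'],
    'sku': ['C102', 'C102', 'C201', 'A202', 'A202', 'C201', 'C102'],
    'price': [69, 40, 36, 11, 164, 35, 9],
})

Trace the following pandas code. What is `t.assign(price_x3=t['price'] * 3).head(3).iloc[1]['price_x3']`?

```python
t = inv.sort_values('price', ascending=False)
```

sort by price descending:
  category   sku  price
4     toys  A202    164
0    tools  C102     69
1    tools  C102     40
2    books  C201     36
5     toys  C201     35
3    tools  A202     11
6     toys  C102      9
add column price_x3 = t['price'] * 3:
  category   sku  price  price_x3
4     toys  A202    164       492
0    tools  C102     69       207
1    tools  C102     40       120
2    books  C201     36       108
5     toys  C201     35       105
3    tools  A202     11        33
6     toys  C102      9        27
take first 3 rows:
  category   sku  price  price_x3
4     toys  A202    164       492
0    tools  C102     69       207
1    tools  C102     40       120
Hence 207.

207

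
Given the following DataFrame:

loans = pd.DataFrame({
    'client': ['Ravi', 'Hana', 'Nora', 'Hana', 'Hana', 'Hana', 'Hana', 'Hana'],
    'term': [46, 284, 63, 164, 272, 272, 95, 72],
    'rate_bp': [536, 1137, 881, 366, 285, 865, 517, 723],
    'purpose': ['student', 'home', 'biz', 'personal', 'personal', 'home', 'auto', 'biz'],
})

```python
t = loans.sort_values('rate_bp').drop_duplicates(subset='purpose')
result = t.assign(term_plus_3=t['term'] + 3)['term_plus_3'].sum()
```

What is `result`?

sort by rate_bp:
  client  term  rate_bp   purpose
4   Hana   272      285  personal
3   Hana   164      366  personal
6   Hana    95      517      auto
0   Ravi    46      536   student
7   Hana    72      723       biz
5   Hana   272      865      home
2   Nora    63      881       biz
1   Hana   284     1137      home
drop duplicate purpose (keep=first):
  client  term  rate_bp   purpose
4   Hana   272      285  personal
6   Hana    95      517      auto
0   Ravi    46      536   student
7   Hana    72      723       biz
5   Hana   272      865      home
add column term_plus_3 = t['term'] + 3:
  client  term  rate_bp   purpose  term_plus_3
4   Hana   272      285  personal          275
6   Hana    95      517      auto           98
0   Ravi    46      536   student           49
7   Hana    72      723       biz           75
5   Hana   272      865      home          275
The sum of column 'term_plus_3' is 772.

772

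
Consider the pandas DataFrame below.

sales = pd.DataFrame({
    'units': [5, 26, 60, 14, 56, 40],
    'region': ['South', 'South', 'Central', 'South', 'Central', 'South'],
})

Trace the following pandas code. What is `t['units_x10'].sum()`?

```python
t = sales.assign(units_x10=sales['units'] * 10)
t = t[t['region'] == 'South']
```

add column units_x10 = sales['units'] * 10:
   units   region  units_x10
0      5    South         50
1     26    South        260
2     60  Central        600
3     14    South        140
4     56  Central        560
5     40    South        400
filter rows where region == 'South':
   units region  units_x10
0      5  South         50
1     26  South        260
3     14  South        140
5     40  South        400
Reading off the sum of column 'units_x10', we get 850.

850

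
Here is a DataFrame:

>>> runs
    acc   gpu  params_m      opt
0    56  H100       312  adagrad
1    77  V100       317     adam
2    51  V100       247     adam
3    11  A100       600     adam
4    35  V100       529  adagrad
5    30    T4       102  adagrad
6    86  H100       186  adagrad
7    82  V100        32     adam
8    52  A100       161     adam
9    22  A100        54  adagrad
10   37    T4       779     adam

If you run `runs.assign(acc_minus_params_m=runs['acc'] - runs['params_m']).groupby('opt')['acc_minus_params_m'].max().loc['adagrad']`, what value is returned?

add column acc_minus_params_m = runs['acc'] - runs['params_m']:
    acc   gpu  params_m      opt  acc_minus_params_m
0    56  H100       312  adagrad                -256
1    77  V100       317     adam                -240
2    51  V100       247     adam                -196
3    11  A100       600     adam                -589
4    35  V100       529  adagrad                -494
5    30    T4       102  adagrad                 -72
6    86  H100       186  adagrad                -100
7    82  V100        32     adam                  50
8    52  A100       161     adam                -109
9    22  A100        54  adagrad                 -32
10   37    T4       779     adam                -742
group by opt, max of acc_minus_params_m:
opt
adagrad   -32
adam       50
Name: acc_minus_params_m, dtype: int64
Reading off the value at index 'adagrad', we get -32.

-32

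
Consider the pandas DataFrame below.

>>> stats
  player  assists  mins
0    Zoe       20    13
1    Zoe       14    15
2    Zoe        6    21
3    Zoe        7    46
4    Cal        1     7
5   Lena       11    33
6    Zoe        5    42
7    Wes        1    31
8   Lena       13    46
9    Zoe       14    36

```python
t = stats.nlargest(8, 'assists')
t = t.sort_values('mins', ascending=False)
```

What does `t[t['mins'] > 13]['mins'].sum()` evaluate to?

take 8 rows with largest assists:
  player  assists  mins
0    Zoe       20    13
1    Zoe       14    15
9    Zoe       14    36
8   Lena       13    46
5   Lena       11    33
3    Zoe        7    46
2    Zoe        6    21
6    Zoe        5    42
sort by mins descending:
  player  assists  mins
8   Lena       13    46
3    Zoe        7    46
6    Zoe        5    42
9    Zoe       14    36
5   Lena       11    33
2    Zoe        6    21
1    Zoe       14    15
0    Zoe       20    13
filter rows where mins > 13:
  player  assists  mins
8   Lena       13    46
3    Zoe        7    46
6    Zoe        5    42
9    Zoe       14    36
5   Lena       11    33
2    Zoe        6    21
1    Zoe       14    15
Then the sum of column 'mins': 239

239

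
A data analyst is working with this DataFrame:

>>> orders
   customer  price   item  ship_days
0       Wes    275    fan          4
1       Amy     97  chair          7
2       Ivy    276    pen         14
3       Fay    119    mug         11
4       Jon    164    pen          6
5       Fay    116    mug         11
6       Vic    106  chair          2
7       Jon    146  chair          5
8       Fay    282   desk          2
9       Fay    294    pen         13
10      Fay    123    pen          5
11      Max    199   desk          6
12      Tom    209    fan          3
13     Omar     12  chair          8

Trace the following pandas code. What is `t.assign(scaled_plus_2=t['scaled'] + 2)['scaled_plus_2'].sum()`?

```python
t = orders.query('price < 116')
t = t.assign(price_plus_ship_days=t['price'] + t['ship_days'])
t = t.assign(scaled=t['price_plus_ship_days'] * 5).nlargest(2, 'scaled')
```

filter rows where price < 116:
   customer  price   item  ship_days
1       Amy     97  chair          7
6       Vic    106  chair          2
13     Omar     12  chair          8
add column price_plus_ship_days = t['price'] + t['ship_days']:
   customer  price   item  ship_days  price_plus_ship_days
1       Amy     97  chair          7                   104
6       Vic    106  chair          2                   108
13     Omar     12  chair          8                    20
add column scaled = t['price_plus_ship_days'] * 5:
   customer  price   item  ship_days  price_plus_ship_days  scaled
1       Amy     97  chair          7                   104     520
6       Vic    106  chair          2                   108     540
13     Omar     12  chair          8                    20     100
take 2 rows with largest scaled:
  customer  price   item  ship_days  price_plus_ship_days  scaled
6      Vic    106  chair          2                   108     540
1      Amy     97  chair          7                   104     520
add column scaled_plus_2 = t['scaled'] + 2:
  customer  price   item  ship_days  price_plus_ship_days  scaled  scaled_plus_2
6      Vic    106  chair          2                   108     540            542
1      Amy     97  chair          7                   104     520            522
Taking the sum of column 'scaled_plus_2' gives 1064.

1064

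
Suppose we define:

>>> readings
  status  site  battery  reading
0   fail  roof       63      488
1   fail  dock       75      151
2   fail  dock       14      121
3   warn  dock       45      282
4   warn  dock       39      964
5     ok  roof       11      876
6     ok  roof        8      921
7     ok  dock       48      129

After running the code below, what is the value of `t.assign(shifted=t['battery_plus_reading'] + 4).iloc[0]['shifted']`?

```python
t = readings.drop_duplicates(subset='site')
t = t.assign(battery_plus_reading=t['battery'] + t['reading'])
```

drop duplicate site (keep=first):
  status  site  battery  reading
0   fail  roof       63      488
1   fail  dock       75      151
add column battery_plus_reading = t['battery'] + t['reading']:
  status  site  battery  reading  battery_plus_reading
0   fail  roof       63      488                   551
1   fail  dock       75      151                   226
add column shifted = t['battery_plus_reading'] + 4:
  status  site  battery  reading  battery_plus_reading  shifted
0   fail  roof       63      488                   551      555
1   fail  dock       75      151                   226      230
The value at position 0, column 'shifted' is 555.

555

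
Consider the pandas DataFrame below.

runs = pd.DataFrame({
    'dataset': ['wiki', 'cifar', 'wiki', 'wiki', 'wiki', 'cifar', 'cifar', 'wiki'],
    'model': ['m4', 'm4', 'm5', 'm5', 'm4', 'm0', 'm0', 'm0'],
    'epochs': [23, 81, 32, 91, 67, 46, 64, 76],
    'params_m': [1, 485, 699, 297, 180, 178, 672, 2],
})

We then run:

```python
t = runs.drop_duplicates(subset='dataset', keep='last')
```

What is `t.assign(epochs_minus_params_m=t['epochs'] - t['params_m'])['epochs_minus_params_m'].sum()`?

-534

drop duplicate dataset (keep=last):
  dataset model  epochs  params_m
6   cifar    m0      64       672
7    wiki    m0      76         2
add column epochs_minus_params_m = t['epochs'] - t['params_m']:
  dataset model  epochs  params_m  epochs_minus_params_m
6   cifar    m0      64       672                   -608
7    wiki    m0      76         2                     74
So sum() = -534.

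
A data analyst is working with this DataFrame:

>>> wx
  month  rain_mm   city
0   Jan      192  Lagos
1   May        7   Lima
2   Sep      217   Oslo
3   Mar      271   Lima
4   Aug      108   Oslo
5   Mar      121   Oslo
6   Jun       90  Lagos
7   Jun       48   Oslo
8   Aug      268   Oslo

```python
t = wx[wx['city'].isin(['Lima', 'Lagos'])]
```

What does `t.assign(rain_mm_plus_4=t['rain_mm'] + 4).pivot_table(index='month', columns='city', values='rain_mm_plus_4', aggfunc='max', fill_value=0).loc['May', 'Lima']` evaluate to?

11

filter rows where city in ['Lima', 'Lagos']:
  month  rain_mm   city
0   Jan      192  Lagos
1   May        7   Lima
3   Mar      271   Lima
6   Jun       90  Lagos
add column rain_mm_plus_4 = t['rain_mm'] + 4:
  month  rain_mm   city  rain_mm_plus_4
0   Jan      192  Lagos             196
1   May        7   Lima              11
3   Mar      271   Lima             275
6   Jun       90  Lagos              94
pivot: rows=month, cols=city, max(rain_mm_plus_4):
city   Lagos  Lima
month             
Jan      196     0
Jun       94     0
Mar        0   275
May        0    11
Reading off the value at row 'May', column 'Lima', we get 11.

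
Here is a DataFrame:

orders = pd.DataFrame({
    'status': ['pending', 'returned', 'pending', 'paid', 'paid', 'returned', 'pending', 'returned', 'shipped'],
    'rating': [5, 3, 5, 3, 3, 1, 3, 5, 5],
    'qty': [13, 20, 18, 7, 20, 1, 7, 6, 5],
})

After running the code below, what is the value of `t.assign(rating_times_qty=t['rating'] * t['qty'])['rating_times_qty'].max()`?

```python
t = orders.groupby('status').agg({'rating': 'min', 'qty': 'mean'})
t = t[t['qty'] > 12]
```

40.5

group by status: min(rating), mean(qty):
          rating        qty
status                     
paid           3  13.500000
pending        3  12.666667
returned       1   9.000000
shipped        5   5.000000
filter rows where qty > 12:
         rating        qty
status                    
paid          3  13.500000
pending       3  12.666667
add column rating_times_qty = t['rating'] * t['qty']:
         rating        qty  rating_times_qty
status                                      
paid          3  13.500000              40.5
pending       3  12.666667              38.0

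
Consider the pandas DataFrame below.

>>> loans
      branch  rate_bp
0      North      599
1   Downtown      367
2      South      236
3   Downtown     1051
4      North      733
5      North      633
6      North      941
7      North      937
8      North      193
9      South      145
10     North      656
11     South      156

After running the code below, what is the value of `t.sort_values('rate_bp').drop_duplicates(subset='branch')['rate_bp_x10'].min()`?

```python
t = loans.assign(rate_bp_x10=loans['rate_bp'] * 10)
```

1450

add column rate_bp_x10 = loans['rate_bp'] * 10:
      branch  rate_bp  rate_bp_x10
0      North      599         5990
1   Downtown      367         3670
2      South      236         2360
3   Downtown     1051        10510
4      North      733         7330
5      North      633         6330
6      North      941         9410
7      North      937         9370
8      North      193         1930
9      South      145         1450
10     North      656         6560
11     South      156         1560
sort by rate_bp:
      branch  rate_bp  rate_bp_x10
9      South      145         1450
11     South      156         1560
8      North      193         1930
2      South      236         2360
1   Downtown      367         3670
0      North      599         5990
5      North      633         6330
10     North      656         6560
4      North      733         7330
7      North      937         9370
6      North      941         9410
3   Downtown     1051        10510
drop duplicate branch (keep=first):
     branch  rate_bp  rate_bp_x10
9     South      145         1450
8     North      193         1930
1  Downtown      367         3670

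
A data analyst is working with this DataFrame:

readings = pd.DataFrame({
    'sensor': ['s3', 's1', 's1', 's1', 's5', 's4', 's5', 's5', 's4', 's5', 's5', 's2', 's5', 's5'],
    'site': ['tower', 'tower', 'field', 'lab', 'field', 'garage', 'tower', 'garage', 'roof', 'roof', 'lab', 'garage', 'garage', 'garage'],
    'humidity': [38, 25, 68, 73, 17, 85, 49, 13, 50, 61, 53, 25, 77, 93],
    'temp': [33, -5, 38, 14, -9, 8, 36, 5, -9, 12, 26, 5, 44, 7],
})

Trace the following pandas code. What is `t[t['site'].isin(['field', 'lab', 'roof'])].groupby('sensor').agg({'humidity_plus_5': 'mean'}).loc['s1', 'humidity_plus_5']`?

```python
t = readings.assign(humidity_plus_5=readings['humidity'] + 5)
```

add column humidity_plus_5 = readings['humidity'] + 5:
   sensor    site  humidity  temp  humidity_plus_5
0      s3   tower        38    33               43
1      s1   tower        25    -5               30
2      s1   field        68    38               73
3      s1     lab        73    14               78
4      s5   field        17    -9               22
5      s4  garage        85     8               90
6      s5   tower        49    36               54
7      s5  garage        13     5               18
8      s4    roof        50    -9               55
9      s5    roof        61    12               66
10     s5     lab        53    26               58
11     s2  garage        25     5               30
12     s5  garage        77    44               82
13     s5  garage        93     7               98
filter rows where site in ['field', 'lab', 'roof']:
   sensor   site  humidity  temp  humidity_plus_5
2      s1  field        68    38               73
3      s1    lab        73    14               78
4      s5  field        17    -9               22
8      s4   roof        50    -9               55
9      s5   roof        61    12               66
10     s5    lab        53    26               58
group by sensor, mean of humidity_plus_5:
        humidity_plus_5
sensor                 
s1            75.500000
s4            55.000000
s5            48.666667

75.5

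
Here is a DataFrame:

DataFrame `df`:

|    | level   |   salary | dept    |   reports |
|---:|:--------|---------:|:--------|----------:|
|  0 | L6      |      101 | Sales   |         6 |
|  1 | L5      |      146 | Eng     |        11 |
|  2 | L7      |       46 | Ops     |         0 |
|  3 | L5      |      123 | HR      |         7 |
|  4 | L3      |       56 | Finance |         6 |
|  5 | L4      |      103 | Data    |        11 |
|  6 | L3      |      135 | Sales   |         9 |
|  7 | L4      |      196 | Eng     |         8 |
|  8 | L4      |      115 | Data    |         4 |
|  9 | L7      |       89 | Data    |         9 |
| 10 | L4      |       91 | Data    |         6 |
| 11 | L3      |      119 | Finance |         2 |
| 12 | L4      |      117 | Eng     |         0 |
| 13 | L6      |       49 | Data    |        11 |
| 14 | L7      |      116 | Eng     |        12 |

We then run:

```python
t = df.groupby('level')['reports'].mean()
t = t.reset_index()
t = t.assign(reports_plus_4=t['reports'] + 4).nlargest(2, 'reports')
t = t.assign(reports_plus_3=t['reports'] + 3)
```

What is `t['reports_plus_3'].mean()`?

11.75

group by level, mean of reports:
level
L3    5.666667
L4    5.800000
L5    9.000000
L6    8.500000
L7    7.000000
Name: reports, dtype: float64
reset_index():
  level   reports
0    L3  5.666667
1    L4  5.800000
2    L5  9.000000
3    L6  8.500000
4    L7  7.000000
add column reports_plus_4 = t['reports'] + 4:
  level   reports  reports_plus_4
0    L3  5.666667        9.666667
1    L4  5.800000        9.800000
2    L5  9.000000       13.000000
3    L6  8.500000       12.500000
4    L7  7.000000       11.000000
take 2 rows with largest reports:
  level  reports  reports_plus_4
2    L5      9.0            13.0
3    L6      8.5            12.5
add column reports_plus_3 = t['reports'] + 3:
  level  reports  reports_plus_4  reports_plus_3
2    L5      9.0            13.0            12.0
3    L6      8.5            12.5            11.5
Reading off the mean of column 'reports_plus_3', we get 11.75.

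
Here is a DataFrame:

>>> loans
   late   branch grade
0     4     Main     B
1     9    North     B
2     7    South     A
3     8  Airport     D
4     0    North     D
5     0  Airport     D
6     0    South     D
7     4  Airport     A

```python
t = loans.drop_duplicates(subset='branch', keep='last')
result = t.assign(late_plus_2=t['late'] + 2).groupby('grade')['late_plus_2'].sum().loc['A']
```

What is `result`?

6

drop duplicate branch (keep=last):
   late   branch grade
0     4     Main     B
4     0    North     D
6     0    South     D
7     4  Airport     A
add column late_plus_2 = t['late'] + 2:
   late   branch grade  late_plus_2
0     4     Main     B            6
4     0    North     D            2
6     0    South     D            2
7     4  Airport     A            6
group by grade, sum of late_plus_2:
grade
A    6
B    6
D    4
Name: late_plus_2, dtype: int64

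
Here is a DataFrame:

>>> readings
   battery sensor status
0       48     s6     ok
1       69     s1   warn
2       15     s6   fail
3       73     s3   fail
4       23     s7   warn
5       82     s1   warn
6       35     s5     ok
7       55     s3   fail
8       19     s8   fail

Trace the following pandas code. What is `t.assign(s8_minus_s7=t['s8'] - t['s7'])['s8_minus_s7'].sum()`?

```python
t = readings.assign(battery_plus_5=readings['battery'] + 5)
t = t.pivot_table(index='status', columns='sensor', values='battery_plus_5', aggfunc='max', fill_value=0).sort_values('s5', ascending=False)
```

-4

add column battery_plus_5 = readings['battery'] + 5:
   battery sensor status  battery_plus_5
0       48     s6     ok              53
1       69     s1   warn              74
2       15     s6   fail              20
3       73     s3   fail              78
4       23     s7   warn              28
5       82     s1   warn              87
6       35     s5     ok              40
7       55     s3   fail              60
8       19     s8   fail              24
pivot: rows=status, cols=sensor, max(battery_plus_5):
sensor  s1  s3  s5  s6  s7  s8
status                        
fail     0  78   0  20   0  24
ok       0   0  40  53   0   0
warn    87   0   0   0  28   0
sort by s5 descending:
sensor  s1  s3  s5  s6  s7  s8
status                        
ok       0   0  40  53   0   0
fail     0  78   0  20   0  24
warn    87   0   0   0  28   0
add column s8_minus_s7 = t['s8'] - t['s7']:
sensor  s1  s3  s5  s6  s7  s8  s8_minus_s7
status                                     
ok       0   0  40  53   0   0            0
fail     0  78   0  20   0  24           24
warn    87   0   0   0  28   0          -28
Then the sum of column 's8_minus_s7': -4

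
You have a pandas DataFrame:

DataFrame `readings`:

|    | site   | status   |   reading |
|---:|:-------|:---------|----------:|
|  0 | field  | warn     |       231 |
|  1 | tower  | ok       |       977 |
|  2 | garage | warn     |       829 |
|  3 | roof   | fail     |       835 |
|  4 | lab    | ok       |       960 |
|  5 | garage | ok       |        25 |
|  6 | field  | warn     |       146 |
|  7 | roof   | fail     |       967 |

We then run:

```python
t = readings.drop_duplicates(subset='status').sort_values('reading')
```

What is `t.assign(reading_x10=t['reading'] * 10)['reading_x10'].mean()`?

6810.0

drop duplicate status (keep=first):
    site status  reading
0  field   warn      231
1  tower     ok      977
3   roof   fail      835
sort by reading:
    site status  reading
0  field   warn      231
3   roof   fail      835
1  tower     ok      977
add column reading_x10 = t['reading'] * 10:
    site status  reading  reading_x10
0  field   warn      231         2310
3   roof   fail      835         8350
1  tower     ok      977         9770
mean of column 'reading_x10' → 6810.0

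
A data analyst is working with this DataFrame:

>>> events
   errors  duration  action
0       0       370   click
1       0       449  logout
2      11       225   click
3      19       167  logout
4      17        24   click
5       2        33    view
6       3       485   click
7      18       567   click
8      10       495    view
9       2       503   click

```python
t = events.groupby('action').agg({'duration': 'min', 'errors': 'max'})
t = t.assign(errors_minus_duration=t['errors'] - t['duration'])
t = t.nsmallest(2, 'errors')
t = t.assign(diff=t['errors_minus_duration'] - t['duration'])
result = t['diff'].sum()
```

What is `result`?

group by action: min(duration), max(errors):
        duration  errors
action                  
click         24      18
logout       167      19
view          33      10
add column errors_minus_duration = t['errors'] - t['duration']:
        duration  errors  errors_minus_duration
action                                         
click         24      18                     -6
logout       167      19                   -148
view          33      10                    -23
take 2 rows with smallest errors:
        duration  errors  errors_minus_duration
action                                         
view          33      10                    -23
click         24      18                     -6
add column diff = t['errors_minus_duration'] - t['duration']:
        duration  errors  errors_minus_duration  diff
action                                               
view          33      10                    -23   -56
click         24      18                     -6   -30
Hence -86.

-86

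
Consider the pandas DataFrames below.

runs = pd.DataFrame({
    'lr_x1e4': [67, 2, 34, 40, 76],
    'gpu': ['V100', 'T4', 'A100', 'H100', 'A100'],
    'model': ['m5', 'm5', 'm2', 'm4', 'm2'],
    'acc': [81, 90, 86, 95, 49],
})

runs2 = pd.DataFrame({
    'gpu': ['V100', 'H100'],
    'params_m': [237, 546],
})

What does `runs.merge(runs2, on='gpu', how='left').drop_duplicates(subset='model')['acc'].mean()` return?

87.3333333333

merge on 'gpu' (how='left') → 5 rows:
   lr_x1e4   gpu model  acc  params_m
0       67  V100    m5   81     237.0
1        2    T4    m5   90       NaN
2       34  A100    m2   86       NaN
3       40  H100    m4   95     546.0
4       76  A100    m2   49       NaN
drop duplicate model (keep=first):
   lr_x1e4   gpu model  acc  params_m
0       67  V100    m5   81     237.0
2       34  A100    m2   86       NaN
3       40  H100    m4   95     546.0
So mean() = 87.3333333333.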